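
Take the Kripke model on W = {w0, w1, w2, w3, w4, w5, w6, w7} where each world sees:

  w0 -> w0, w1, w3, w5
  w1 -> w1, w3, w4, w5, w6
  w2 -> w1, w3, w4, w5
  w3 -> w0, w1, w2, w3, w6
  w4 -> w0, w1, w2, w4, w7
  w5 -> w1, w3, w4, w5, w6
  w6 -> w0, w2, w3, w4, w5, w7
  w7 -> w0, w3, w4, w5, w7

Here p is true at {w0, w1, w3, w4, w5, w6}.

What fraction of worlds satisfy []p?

w0: successors {w0, w1, w3, w5}; p there: w0:T, w1:T, w3:T, w5:T. ✓
w1: successors {w1, w3, w4, w5, w6}; p there: w1:T, w3:T, w4:T, w5:T, w6:T. ✓
w2: successors {w1, w3, w4, w5}; p there: w1:T, w3:T, w4:T, w5:T. ✓
w3: successors {w0, w1, w2, w3, w6}; p there: w0:T, w1:T, w2:F, w3:T, w6:T. ✗
w4: successors {w0, w1, w2, w4, w7}; p there: w0:T, w1:T, w2:F, w4:T, w7:F. ✗
w5: successors {w1, w3, w4, w5, w6}; p there: w1:T, w3:T, w4:T, w5:T, w6:T. ✓
w6: successors {w0, w2, w3, w4, w5, w7}; p there: w0:T, w2:F, w3:T, w4:T, w5:T, w7:F. ✗
w7: successors {w0, w3, w4, w5, w7}; p there: w0:T, w3:T, w4:T, w5:T, w7:F. ✗
That's 4 of 8 worlds, so 4/8 = 1/2.

1/2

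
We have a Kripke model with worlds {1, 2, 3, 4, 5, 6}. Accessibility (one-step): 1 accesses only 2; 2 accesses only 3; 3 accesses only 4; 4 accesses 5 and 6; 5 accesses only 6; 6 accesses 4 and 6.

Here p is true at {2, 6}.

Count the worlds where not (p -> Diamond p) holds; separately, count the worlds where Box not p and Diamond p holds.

1 and 0

For not (p -> Diamond p):
1: p -> Diamond p is T. ✗
2: p -> Diamond p is F. ✓
3: p -> Diamond p is T. ✗
4: p -> Diamond p is T. ✗
5: p -> Diamond p is T. ✗
6: p -> Diamond p is T. ✗
— 1 world.
For Box not p and Diamond p:
1: Box not p is F, Diamond p is T. ✗
2: Box not p is T, Diamond p is F. ✗
3: Box not p is T, Diamond p is F. ✗
4: Box not p is F, Diamond p is T. ✗
5: Box not p is F, Diamond p is T. ✗
6: Box not p is F, Diamond p is T. ✗
— 0 worlds.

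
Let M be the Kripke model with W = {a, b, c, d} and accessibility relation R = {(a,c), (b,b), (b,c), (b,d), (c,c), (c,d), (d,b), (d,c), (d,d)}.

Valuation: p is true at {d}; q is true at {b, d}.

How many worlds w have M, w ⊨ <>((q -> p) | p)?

4

a: successors {c}; (q -> p) | p there: c:T. ✓
b: successors {b, c, d}; (q -> p) | p there: b:F, c:T, d:T. ✓
c: successors {c, d}; (q -> p) | p there: c:T, d:T. ✓
d: successors {b, c, d}; (q -> p) | p there: b:F, c:T, d:T. ✓
Satisfying worlds: {a, b, c, d}.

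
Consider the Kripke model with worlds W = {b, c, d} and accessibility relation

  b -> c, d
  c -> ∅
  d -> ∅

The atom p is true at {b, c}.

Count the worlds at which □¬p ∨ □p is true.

b: □¬p is F, □p is F. ✗
c: □¬p is T, □p is T. ✓
d: □¬p is T, □p is T. ✓
Satisfying worlds: {c, d}.

2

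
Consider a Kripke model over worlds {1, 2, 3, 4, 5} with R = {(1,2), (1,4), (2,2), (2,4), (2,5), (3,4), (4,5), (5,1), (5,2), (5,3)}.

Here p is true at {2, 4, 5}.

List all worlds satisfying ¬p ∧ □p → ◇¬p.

{2, 4, 5}

1: ¬p ∧ □p is T, ◇¬p is F. ✗
2: ¬p ∧ □p is F, ◇¬p is F. ✓
3: ¬p ∧ □p is T, ◇¬p is F. ✗
4: ¬p ∧ □p is F, ◇¬p is F. ✓
5: ¬p ∧ □p is F, ◇¬p is T. ✓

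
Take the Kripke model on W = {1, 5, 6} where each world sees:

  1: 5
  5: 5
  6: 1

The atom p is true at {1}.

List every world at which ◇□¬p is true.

1: successors {5}; □¬p there: 5:T. ✓
5: successors {5}; □¬p there: 5:T. ✓
6: successors {1}; □¬p there: 1:T. ✓

{1, 5, 6}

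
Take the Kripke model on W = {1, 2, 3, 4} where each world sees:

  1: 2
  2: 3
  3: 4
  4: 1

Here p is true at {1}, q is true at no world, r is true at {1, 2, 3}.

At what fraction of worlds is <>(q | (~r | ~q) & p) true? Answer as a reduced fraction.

1: successors {2}; q | (~r | ~q) & p there: 2:F. ✗
2: successors {3}; q | (~r | ~q) & p there: 3:F. ✗
3: successors {4}; q | (~r | ~q) & p there: 4:F. ✗
4: successors {1}; q | (~r | ~q) & p there: 1:T. ✓
That's 1 of 4 worlds, so 1/4.

1/4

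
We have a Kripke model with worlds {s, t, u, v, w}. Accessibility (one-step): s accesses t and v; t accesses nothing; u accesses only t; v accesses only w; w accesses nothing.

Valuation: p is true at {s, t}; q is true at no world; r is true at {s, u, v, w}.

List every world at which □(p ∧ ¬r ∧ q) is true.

{t, w}

s: successors {t, v}; p ∧ ¬r ∧ q there: t:F, v:F. ✗
t: no successors, so □(p ∧ ¬r ∧ q) holds vacuously. ✓
u: successors {t}; p ∧ ¬r ∧ q there: t:F. ✗
v: successors {w}; p ∧ ¬r ∧ q there: w:F. ✗
w: no successors, so □(p ∧ ¬r ∧ q) holds vacuously. ✓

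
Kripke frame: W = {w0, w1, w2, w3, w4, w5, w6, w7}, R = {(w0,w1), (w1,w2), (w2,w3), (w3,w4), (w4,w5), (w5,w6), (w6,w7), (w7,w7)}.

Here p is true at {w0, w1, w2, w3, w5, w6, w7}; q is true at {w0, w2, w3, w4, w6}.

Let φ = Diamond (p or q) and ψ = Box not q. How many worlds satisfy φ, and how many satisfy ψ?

For Diamond (p or q):
w0: successors {w1}; p or q there: w1:T. ✓
w1: successors {w2}; p or q there: w2:T. ✓
w2: successors {w3}; p or q there: w3:T. ✓
w3: successors {w4}; p or q there: w4:T. ✓
w4: successors {w5}; p or q there: w5:T. ✓
w5: successors {w6}; p or q there: w6:T. ✓
w6: successors {w7}; p or q there: w7:T. ✓
w7: successors {w7}; p or q there: w7:T. ✓
— 8 worlds.
For Box not q:
w0: successors {w1}; not q there: w1:T. ✓
w1: successors {w2}; not q there: w2:F. ✗
w2: successors {w3}; not q there: w3:F. ✗
w3: successors {w4}; not q there: w4:F. ✗
w4: successors {w5}; not q there: w5:T. ✓
w5: successors {w6}; not q there: w6:F. ✗
w6: successors {w7}; not q there: w7:T. ✓
w7: successors {w7}; not q there: w7:T. ✓
— 4 worlds.

8 and 4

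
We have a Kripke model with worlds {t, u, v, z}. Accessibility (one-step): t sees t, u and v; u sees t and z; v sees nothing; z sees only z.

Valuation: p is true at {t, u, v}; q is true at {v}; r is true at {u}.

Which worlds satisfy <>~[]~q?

{t, u}

t: successors {t, u, v}; ~[]~q there: t:T, u:F, v:F. ✓
u: successors {t, z}; ~[]~q there: t:T, z:F. ✓
v: no successors, so <>~[]~q fails. ✗
z: successors {z}; ~[]~q there: z:F. ✗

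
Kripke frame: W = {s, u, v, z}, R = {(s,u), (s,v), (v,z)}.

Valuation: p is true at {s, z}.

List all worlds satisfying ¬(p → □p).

{s}

s: p → □p is F. ✓
u: p → □p is T. ✗
v: p → □p is T. ✗
z: p → □p is T. ✗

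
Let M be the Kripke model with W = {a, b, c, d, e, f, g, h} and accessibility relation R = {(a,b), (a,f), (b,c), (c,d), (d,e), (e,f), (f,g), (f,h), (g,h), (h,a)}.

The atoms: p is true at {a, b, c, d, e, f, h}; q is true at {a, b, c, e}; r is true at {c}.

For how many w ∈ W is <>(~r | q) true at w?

a: successors {b, f}; ~r | q there: b:T, f:T. ✓
b: successors {c}; ~r | q there: c:T. ✓
c: successors {d}; ~r | q there: d:T. ✓
d: successors {e}; ~r | q there: e:T. ✓
e: successors {f}; ~r | q there: f:T. ✓
f: successors {g, h}; ~r | q there: g:T, h:T. ✓
g: successors {h}; ~r | q there: h:T. ✓
h: successors {a}; ~r | q there: a:T. ✓
Satisfying worlds: {a, b, c, d, e, f, g, h}.

8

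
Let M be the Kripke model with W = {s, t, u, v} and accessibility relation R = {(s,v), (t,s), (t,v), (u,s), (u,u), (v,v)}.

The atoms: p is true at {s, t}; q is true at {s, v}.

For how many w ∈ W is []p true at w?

s: successors {v}; p there: v:F. ✗
t: successors {s, v}; p there: s:T, v:F. ✗
u: successors {s, u}; p there: s:T, u:F. ✗
v: successors {v}; p there: v:F. ✗
Satisfying worlds: ∅.

0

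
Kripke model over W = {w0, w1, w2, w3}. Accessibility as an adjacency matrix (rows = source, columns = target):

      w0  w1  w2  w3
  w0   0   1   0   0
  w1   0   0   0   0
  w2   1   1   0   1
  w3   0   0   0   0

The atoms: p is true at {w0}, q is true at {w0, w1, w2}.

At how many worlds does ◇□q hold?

2

w0: successors {w1}; □q there: w1:T. ✓
w1: no successors, so ◇□q fails. ✗
w2: successors {w0, w1, w3}; □q there: w0:T, w1:T, w3:T. ✓
w3: no successors, so ◇□q fails. ✗
Satisfying worlds: {w0, w2}.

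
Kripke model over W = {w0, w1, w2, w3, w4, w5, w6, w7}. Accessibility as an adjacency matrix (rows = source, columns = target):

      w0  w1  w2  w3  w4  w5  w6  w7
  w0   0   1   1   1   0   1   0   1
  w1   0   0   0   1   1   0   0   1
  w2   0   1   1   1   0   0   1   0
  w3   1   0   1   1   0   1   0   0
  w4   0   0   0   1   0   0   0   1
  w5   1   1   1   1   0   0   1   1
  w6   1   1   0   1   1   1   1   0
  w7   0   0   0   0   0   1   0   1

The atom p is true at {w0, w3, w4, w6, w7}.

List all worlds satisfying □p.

{w1, w4}

w0: successors {w1, w2, w3, w5, w7}; p there: w1:F, w2:F, w3:T, w5:F, w7:T. ✗
w1: successors {w3, w4, w7}; p there: w3:T, w4:T, w7:T. ✓
w2: successors {w1, w2, w3, w6}; p there: w1:F, w2:F, w3:T, w6:T. ✗
w3: successors {w0, w2, w3, w5}; p there: w0:T, w2:F, w3:T, w5:F. ✗
w4: successors {w3, w7}; p there: w3:T, w7:T. ✓
w5: successors {w0, w1, w2, w3, w6, w7}; p there: w0:T, w1:F, w2:F, w3:T, w6:T, w7:T. ✗
w6: successors {w0, w1, w3, w4, w5, w6}; p there: w0:T, w1:F, w3:T, w4:T, w5:F, w6:T. ✗
w7: successors {w5, w7}; p there: w5:F, w7:T. ✗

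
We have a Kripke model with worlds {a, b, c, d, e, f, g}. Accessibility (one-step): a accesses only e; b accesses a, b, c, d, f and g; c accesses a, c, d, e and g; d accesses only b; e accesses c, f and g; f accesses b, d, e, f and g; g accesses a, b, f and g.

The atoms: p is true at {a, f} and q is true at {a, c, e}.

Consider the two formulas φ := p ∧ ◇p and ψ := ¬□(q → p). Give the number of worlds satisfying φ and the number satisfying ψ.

For p ∧ ◇p:
a: p is T, ◇p is F. ✗
b: p is F, ◇p is T. ✗
c: p is F, ◇p is T. ✗
d: p is F, ◇p is F. ✗
e: p is F, ◇p is T. ✗
f: p is T, ◇p is T. ✓
g: p is F, ◇p is T. ✗
— 1 world.
For ¬□(q → p):
a: □(q → p) is F. ✓
b: □(q → p) is F. ✓
c: □(q → p) is F. ✓
d: □(q → p) is T. ✗
e: □(q → p) is F. ✓
f: □(q → p) is F. ✓
g: □(q → p) is T. ✗
— 5 worlds.

1 and 5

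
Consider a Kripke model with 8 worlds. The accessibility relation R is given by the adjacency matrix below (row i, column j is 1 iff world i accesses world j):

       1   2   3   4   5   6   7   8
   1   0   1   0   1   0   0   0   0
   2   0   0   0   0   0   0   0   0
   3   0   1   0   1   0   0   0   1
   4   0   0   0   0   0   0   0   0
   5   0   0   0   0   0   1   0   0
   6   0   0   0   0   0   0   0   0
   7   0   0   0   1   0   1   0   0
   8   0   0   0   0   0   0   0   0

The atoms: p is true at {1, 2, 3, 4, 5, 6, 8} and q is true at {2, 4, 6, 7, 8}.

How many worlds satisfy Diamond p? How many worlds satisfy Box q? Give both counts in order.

4 and 8

For Diamond p:
1: successors {2, 4}; p there: 2:T, 4:T. ✓
2: no successors, so Diamond p fails. ✗
3: successors {2, 4, 8}; p there: 2:T, 4:T, 8:T. ✓
4: no successors, so Diamond p fails. ✗
5: successors {6}; p there: 6:T. ✓
6: no successors, so Diamond p fails. ✗
7: successors {4, 6}; p there: 4:T, 6:T. ✓
8: no successors, so Diamond p fails. ✗
— 4 worlds.
For Box q:
1: successors {2, 4}; q there: 2:T, 4:T. ✓
2: no successors, so Box q holds vacuously. ✓
3: successors {2, 4, 8}; q there: 2:T, 4:T, 8:T. ✓
4: no successors, so Box q holds vacuously. ✓
5: successors {6}; q there: 6:T. ✓
6: no successors, so Box q holds vacuously. ✓
7: successors {4, 6}; q there: 4:T, 6:T. ✓
8: no successors, so Box q holds vacuously. ✓
— 8 worlds.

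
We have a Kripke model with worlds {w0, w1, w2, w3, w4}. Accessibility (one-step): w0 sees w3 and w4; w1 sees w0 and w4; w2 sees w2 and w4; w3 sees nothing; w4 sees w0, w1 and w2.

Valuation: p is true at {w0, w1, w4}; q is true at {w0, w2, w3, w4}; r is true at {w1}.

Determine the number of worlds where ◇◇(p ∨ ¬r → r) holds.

w0: successors {w3, w4}; ◇(p ∨ ¬r → r) there: w3:F, w4:T. ✓
w1: successors {w0, w4}; ◇(p ∨ ¬r → r) there: w0:F, w4:T. ✓
w2: successors {w2, w4}; ◇(p ∨ ¬r → r) there: w2:F, w4:T. ✓
w3: no successors, so ◇◇(p ∨ ¬r → r) fails. ✗
w4: successors {w0, w1, w2}; ◇(p ∨ ¬r → r) there: w0:F, w1:F, w2:F. ✗
Satisfying worlds: {w0, w1, w2}.

3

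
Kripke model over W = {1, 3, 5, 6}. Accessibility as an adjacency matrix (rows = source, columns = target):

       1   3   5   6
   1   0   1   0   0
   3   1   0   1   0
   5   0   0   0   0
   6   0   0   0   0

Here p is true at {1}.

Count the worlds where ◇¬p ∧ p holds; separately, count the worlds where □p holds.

For ◇¬p ∧ p:
1: ◇¬p is T, p is T. ✓
3: ◇¬p is T, p is F. ✗
5: ◇¬p is F, p is F. ✗
6: ◇¬p is F, p is F. ✗
— 1 world.
For □p:
1: successors {3}; p there: 3:F. ✗
3: successors {1, 5}; p there: 1:T, 5:F. ✗
5: no successors, so □p holds vacuously. ✓
6: no successors, so □p holds vacuously. ✓
— 2 worlds.

1 and 2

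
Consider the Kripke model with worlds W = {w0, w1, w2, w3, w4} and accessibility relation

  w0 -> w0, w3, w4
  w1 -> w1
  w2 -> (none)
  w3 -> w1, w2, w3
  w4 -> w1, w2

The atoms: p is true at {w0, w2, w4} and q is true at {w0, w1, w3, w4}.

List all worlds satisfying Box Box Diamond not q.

w0: successors {w0, w3, w4}; Box Diamond not q there: w0:F, w3:F, w4:F. ✗
w1: successors {w1}; Box Diamond not q there: w1:F. ✗
w2: no successors, so Box Box Diamond not q holds vacuously. ✓
w3: successors {w1, w2, w3}; Box Diamond not q there: w1:F, w2:T, w3:F. ✗
w4: successors {w1, w2}; Box Diamond not q there: w1:F, w2:T. ✗

{w2}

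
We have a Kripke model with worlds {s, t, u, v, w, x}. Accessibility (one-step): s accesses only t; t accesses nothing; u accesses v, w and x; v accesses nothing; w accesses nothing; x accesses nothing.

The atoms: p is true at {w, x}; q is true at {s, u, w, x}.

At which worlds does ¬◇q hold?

{s, t, v, w, x}

s: ◇q is F. ✓
t: ◇q is F. ✓
u: ◇q is T. ✗
v: ◇q is F. ✓
w: ◇q is F. ✓
x: ◇q is F. ✓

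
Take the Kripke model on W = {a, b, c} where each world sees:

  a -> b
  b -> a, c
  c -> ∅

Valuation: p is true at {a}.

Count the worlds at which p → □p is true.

a: p is T, □p is F. ✗
b: p is F, □p is F. ✓
c: p is F, □p is T. ✓
Satisfying worlds: {b, c}.

2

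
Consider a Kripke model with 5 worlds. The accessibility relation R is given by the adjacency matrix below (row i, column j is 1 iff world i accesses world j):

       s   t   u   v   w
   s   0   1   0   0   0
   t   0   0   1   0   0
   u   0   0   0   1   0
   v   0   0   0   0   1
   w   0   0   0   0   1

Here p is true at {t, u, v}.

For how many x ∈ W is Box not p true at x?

s: successors {t}; not p there: t:F. ✗
t: successors {u}; not p there: u:F. ✗
u: successors {v}; not p there: v:F. ✗
v: successors {w}; not p there: w:T. ✓
w: successors {w}; not p there: w:T. ✓
Satisfying worlds: {v, w}.

2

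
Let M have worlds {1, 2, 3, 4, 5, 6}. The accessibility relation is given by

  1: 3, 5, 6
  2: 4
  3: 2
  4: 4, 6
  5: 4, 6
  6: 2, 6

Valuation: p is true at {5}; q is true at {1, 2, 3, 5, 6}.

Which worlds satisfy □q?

{1, 3, 6}

1: successors {3, 5, 6}; q there: 3:T, 5:T, 6:T. ✓
2: successors {4}; q there: 4:F. ✗
3: successors {2}; q there: 2:T. ✓
4: successors {4, 6}; q there: 4:F, 6:T. ✗
5: successors {4, 6}; q there: 4:F, 6:T. ✗
6: successors {2, 6}; q there: 2:T, 6:T. ✓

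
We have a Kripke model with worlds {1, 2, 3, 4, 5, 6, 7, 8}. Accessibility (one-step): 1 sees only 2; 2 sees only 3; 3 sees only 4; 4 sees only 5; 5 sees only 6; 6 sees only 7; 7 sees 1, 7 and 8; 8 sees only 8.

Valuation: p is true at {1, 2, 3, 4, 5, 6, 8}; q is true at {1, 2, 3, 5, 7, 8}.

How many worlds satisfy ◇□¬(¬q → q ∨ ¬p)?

1: successors {2}; □¬(¬q → q ∨ ¬p) there: 2:F. ✗
2: successors {3}; □¬(¬q → q ∨ ¬p) there: 3:T. ✓
3: successors {4}; □¬(¬q → q ∨ ¬p) there: 4:F. ✗
4: successors {5}; □¬(¬q → q ∨ ¬p) there: 5:T. ✓
5: successors {6}; □¬(¬q → q ∨ ¬p) there: 6:F. ✗
6: successors {7}; □¬(¬q → q ∨ ¬p) there: 7:F. ✗
7: successors {1, 7, 8}; □¬(¬q → q ∨ ¬p) there: 1:F, 7:F, 8:F. ✗
8: successors {8}; □¬(¬q → q ∨ ¬p) there: 8:F. ✗
Satisfying worlds: {2, 4}.

2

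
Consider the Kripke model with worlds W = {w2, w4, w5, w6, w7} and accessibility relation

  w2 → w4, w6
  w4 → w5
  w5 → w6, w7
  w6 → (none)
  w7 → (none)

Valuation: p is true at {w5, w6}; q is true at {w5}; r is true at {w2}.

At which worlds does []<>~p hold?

w2: successors {w4, w6}; <>~p there: w4:F, w6:F. ✗
w4: successors {w5}; <>~p there: w5:T. ✓
w5: successors {w6, w7}; <>~p there: w6:F, w7:F. ✗
w6: no successors, so []<>~p holds vacuously. ✓
w7: no successors, so []<>~p holds vacuously. ✓

{w4, w6, w7}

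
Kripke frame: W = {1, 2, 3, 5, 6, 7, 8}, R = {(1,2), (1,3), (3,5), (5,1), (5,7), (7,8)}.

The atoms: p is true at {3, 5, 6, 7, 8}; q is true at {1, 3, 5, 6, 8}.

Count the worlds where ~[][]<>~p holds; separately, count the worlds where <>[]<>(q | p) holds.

For ~[][]<>~p:
1: [][]<>~p is T. ✗
2: [][]<>~p is T. ✗
3: [][]<>~p is F. ✓
5: [][]<>~p is F. ✓
6: [][]<>~p is T. ✗
7: [][]<>~p is T. ✗
8: [][]<>~p is T. ✗
— 2 worlds.
For <>[]<>(q | p):
1: successors {2, 3}; []<>(q | p) there: 2:T, 3:T. ✓
2: no successors, so <>[]<>(q | p) fails. ✗
3: successors {5}; []<>(q | p) there: 5:T. ✓
5: successors {1, 7}; []<>(q | p) there: 1:F, 7:F. ✗
6: no successors, so <>[]<>(q | p) fails. ✗
7: successors {8}; []<>(q | p) there: 8:T. ✓
8: no successors, so <>[]<>(q | p) fails. ✗
— 3 worlds.

2 and 3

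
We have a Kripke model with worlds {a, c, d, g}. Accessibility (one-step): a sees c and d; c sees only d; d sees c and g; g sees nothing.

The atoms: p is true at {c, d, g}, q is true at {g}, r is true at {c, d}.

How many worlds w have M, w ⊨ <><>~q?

a: successors {c, d}; <>~q there: c:T, d:T. ✓
c: successors {d}; <>~q there: d:T. ✓
d: successors {c, g}; <>~q there: c:T, g:F. ✓
g: no successors, so <><>~q fails. ✗
Satisfying worlds: {a, c, d}.

3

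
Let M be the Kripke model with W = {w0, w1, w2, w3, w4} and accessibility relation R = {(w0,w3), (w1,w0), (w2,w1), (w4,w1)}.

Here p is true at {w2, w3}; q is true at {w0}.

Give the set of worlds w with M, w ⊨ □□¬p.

w0: successors {w3}; □¬p there: w3:T. ✓
w1: successors {w0}; □¬p there: w0:F. ✗
w2: successors {w1}; □¬p there: w1:T. ✓
w3: no successors, so □□¬p holds vacuously. ✓
w4: successors {w1}; □¬p there: w1:T. ✓

{w0, w2, w3, w4}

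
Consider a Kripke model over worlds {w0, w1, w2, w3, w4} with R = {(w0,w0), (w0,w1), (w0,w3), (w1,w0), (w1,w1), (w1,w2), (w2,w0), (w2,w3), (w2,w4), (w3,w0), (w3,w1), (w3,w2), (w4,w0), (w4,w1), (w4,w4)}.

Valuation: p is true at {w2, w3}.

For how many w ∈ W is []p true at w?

0

w0: successors {w0, w1, w3}; p there: w0:F, w1:F, w3:T. ✗
w1: successors {w0, w1, w2}; p there: w0:F, w1:F, w2:T. ✗
w2: successors {w0, w3, w4}; p there: w0:F, w3:T, w4:F. ✗
w3: successors {w0, w1, w2}; p there: w0:F, w1:F, w2:T. ✗
w4: successors {w0, w1, w4}; p there: w0:F, w1:F, w4:F. ✗
Satisfying worlds: ∅.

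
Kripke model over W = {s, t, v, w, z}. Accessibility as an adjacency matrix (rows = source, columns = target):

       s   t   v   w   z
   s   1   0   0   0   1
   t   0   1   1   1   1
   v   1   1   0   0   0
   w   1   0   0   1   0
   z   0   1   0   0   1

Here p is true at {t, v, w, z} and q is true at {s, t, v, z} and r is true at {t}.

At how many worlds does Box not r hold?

s: successors {s, z}; not r there: s:T, z:T. ✓
t: successors {t, v, w, z}; not r there: t:F, v:T, w:T, z:T. ✗
v: successors {s, t}; not r there: s:T, t:F. ✗
w: successors {s, w}; not r there: s:T, w:T. ✓
z: successors {t, z}; not r there: t:F, z:T. ✗
Satisfying worlds: {s, w}.

2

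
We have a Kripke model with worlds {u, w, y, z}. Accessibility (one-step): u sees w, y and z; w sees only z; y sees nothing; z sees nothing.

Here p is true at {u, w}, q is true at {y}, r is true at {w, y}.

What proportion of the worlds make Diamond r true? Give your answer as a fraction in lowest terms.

1/4

u: successors {w, y, z}; r there: w:T, y:T, z:F. ✓
w: successors {z}; r there: z:F. ✗
y: no successors, so Diamond r fails. ✗
z: no successors, so Diamond r fails. ✗
That's 1 of 4 worlds, so 1/4.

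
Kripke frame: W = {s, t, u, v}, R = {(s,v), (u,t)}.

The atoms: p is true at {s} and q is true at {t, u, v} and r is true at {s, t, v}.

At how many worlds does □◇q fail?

s: successors {v}; ◇q there: v:F. ✗
t: no successors, so □◇q holds vacuously. ✓
u: successors {t}; ◇q there: t:F. ✗
v: no successors, so □◇q holds vacuously. ✓
Satisfying worlds: {t, v}.
So □◇q fails at the other 2 worlds.

2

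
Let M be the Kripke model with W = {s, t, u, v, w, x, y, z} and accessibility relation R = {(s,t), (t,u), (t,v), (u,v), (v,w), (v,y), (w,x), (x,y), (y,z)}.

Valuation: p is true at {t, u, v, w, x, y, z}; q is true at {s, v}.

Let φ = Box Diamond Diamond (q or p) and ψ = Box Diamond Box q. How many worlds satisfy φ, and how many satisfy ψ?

For Box Diamond Diamond (q or p):
s: successors {t}; Diamond Diamond (q or p) there: t:T. ✓
t: successors {u, v}; Diamond Diamond (q or p) there: u:T, v:T. ✓
u: successors {v}; Diamond Diamond (q or p) there: v:T. ✓
v: successors {w, y}; Diamond Diamond (q or p) there: w:T, y:F. ✗
w: successors {x}; Diamond Diamond (q or p) there: x:T. ✓
x: successors {y}; Diamond Diamond (q or p) there: y:F. ✗
y: successors {z}; Diamond Diamond (q or p) there: z:F. ✗
z: no successors, so Box Diamond Diamond (q or p) holds vacuously. ✓
— 5 worlds.
For Box Diamond Box q:
s: successors {t}; Diamond Box q there: t:T. ✓
t: successors {u, v}; Diamond Box q there: u:F, v:F. ✗
u: successors {v}; Diamond Box q there: v:F. ✗
v: successors {w, y}; Diamond Box q there: w:F, y:T. ✗
w: successors {x}; Diamond Box q there: x:F. ✗
x: successors {y}; Diamond Box q there: y:T. ✓
y: successors {z}; Diamond Box q there: z:F. ✗
z: no successors, so Box Diamond Box q holds vacuously. ✓
— 3 worlds.

5 and 3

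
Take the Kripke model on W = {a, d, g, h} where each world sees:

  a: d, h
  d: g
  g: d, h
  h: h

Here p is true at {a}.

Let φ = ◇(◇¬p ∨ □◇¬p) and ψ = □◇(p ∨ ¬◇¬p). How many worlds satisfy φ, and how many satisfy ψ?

4 and 0

For ◇(◇¬p ∨ □◇¬p):
a: successors {d, h}; ◇¬p ∨ □◇¬p there: d:T, h:T. ✓
d: successors {g}; ◇¬p ∨ □◇¬p there: g:T. ✓
g: successors {d, h}; ◇¬p ∨ □◇¬p there: d:T, h:T. ✓
h: successors {h}; ◇¬p ∨ □◇¬p there: h:T. ✓
— 4 worlds.
For □◇(p ∨ ¬◇¬p):
a: successors {d, h}; ◇(p ∨ ¬◇¬p) there: d:F, h:F. ✗
d: successors {g}; ◇(p ∨ ¬◇¬p) there: g:F. ✗
g: successors {d, h}; ◇(p ∨ ¬◇¬p) there: d:F, h:F. ✗
h: successors {h}; ◇(p ∨ ¬◇¬p) there: h:F. ✗
— 0 worlds.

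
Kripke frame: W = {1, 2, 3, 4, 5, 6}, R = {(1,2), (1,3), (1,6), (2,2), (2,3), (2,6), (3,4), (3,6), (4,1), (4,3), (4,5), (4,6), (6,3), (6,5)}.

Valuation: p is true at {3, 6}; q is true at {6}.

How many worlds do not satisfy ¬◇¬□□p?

1: ◇¬□□p is T. ✗
2: ◇¬□□p is T. ✗
3: ◇¬□□p is T. ✗
4: ◇¬□□p is T. ✗
5: ◇¬□□p is F. ✓
6: ◇¬□□p is T. ✗
Satisfying worlds: {5}.
So ¬◇¬□□p fails at the other 5 worlds.

5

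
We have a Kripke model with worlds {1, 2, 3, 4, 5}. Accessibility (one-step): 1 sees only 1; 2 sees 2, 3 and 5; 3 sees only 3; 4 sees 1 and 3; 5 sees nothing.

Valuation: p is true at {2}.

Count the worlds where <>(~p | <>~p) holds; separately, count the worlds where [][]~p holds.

4 and 4

For <>(~p | <>~p):
1: successors {1}; ~p | <>~p there: 1:T. ✓
2: successors {2, 3, 5}; ~p | <>~p there: 2:T, 3:T, 5:T. ✓
3: successors {3}; ~p | <>~p there: 3:T. ✓
4: successors {1, 3}; ~p | <>~p there: 1:T, 3:T. ✓
5: no successors, so <>(~p | <>~p) fails. ✗
— 4 worlds.
For [][]~p:
1: successors {1}; []~p there: 1:T. ✓
2: successors {2, 3, 5}; []~p there: 2:F, 3:T, 5:T. ✗
3: successors {3}; []~p there: 3:T. ✓
4: successors {1, 3}; []~p there: 1:T, 3:T. ✓
5: no successors, so [][]~p holds vacuously. ✓
— 4 worlds.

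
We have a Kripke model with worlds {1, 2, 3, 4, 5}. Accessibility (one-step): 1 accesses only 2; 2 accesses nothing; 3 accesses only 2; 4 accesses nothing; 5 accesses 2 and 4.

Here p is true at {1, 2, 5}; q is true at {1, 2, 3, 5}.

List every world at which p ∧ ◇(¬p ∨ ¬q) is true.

{5}

1: p is T, ◇(¬p ∨ ¬q) is F. ✗
2: p is T, ◇(¬p ∨ ¬q) is F. ✗
3: p is F, ◇(¬p ∨ ¬q) is F. ✗
4: p is F, ◇(¬p ∨ ¬q) is F. ✗
5: p is T, ◇(¬p ∨ ¬q) is T. ✓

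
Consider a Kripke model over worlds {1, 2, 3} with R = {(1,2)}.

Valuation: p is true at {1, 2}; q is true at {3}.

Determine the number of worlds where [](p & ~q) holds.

3

1: successors {2}; p & ~q there: 2:T. ✓
2: no successors, so [](p & ~q) holds vacuously. ✓
3: no successors, so [](p & ~q) holds vacuously. ✓
Satisfying worlds: {1, 2, 3}.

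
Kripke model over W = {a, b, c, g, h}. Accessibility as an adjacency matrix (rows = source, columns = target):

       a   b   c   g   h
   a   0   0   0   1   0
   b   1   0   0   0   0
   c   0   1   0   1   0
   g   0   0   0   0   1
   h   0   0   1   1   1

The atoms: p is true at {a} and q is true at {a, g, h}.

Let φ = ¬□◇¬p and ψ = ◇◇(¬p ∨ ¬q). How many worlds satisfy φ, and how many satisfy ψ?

For ¬□◇¬p:
a: □◇¬p is T. ✗
b: □◇¬p is T. ✗
c: □◇¬p is F. ✓
g: □◇¬p is T. ✗
h: □◇¬p is T. ✗
— 1 world.
For ◇◇(¬p ∨ ¬q):
a: successors {g}; ◇(¬p ∨ ¬q) there: g:T. ✓
b: successors {a}; ◇(¬p ∨ ¬q) there: a:T. ✓
c: successors {b, g}; ◇(¬p ∨ ¬q) there: b:F, g:T. ✓
g: successors {h}; ◇(¬p ∨ ¬q) there: h:T. ✓
h: successors {c, g, h}; ◇(¬p ∨ ¬q) there: c:T, g:T, h:T. ✓
— 5 worlds.

1 and 5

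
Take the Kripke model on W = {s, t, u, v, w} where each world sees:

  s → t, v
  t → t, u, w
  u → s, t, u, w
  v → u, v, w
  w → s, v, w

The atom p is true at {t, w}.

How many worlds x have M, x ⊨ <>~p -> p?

2

s: <>~p is T, p is F. ✗
t: <>~p is T, p is T. ✓
u: <>~p is T, p is F. ✗
v: <>~p is T, p is F. ✗
w: <>~p is T, p is T. ✓
Satisfying worlds: {t, w}.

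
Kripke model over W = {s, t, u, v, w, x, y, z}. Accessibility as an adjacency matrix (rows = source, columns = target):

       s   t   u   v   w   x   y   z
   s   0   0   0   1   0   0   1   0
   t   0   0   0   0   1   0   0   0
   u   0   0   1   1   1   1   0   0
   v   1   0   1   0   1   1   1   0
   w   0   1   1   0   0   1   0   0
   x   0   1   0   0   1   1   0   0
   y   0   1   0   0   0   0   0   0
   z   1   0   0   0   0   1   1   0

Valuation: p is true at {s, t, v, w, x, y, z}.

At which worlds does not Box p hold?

s: Box p is T. ✗
t: Box p is T. ✗
u: Box p is F. ✓
v: Box p is F. ✓
w: Box p is F. ✓
x: Box p is T. ✗
y: Box p is T. ✗
z: Box p is T. ✗

{u, v, w}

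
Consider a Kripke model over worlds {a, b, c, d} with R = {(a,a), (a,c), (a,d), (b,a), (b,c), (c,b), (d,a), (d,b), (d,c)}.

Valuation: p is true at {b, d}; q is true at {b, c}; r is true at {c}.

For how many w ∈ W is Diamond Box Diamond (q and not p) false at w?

1

a: successors {a, c, d}; Box Diamond (q and not p) there: a:F, c:T, d:F. ✓
b: successors {a, c}; Box Diamond (q and not p) there: a:F, c:T. ✓
c: successors {b}; Box Diamond (q and not p) there: b:F. ✗
d: successors {a, b, c}; Box Diamond (q and not p) there: a:F, b:F, c:T. ✓
Satisfying worlds: {a, b, d}.
So Diamond Box Diamond (q and not p) fails at the other 1 world.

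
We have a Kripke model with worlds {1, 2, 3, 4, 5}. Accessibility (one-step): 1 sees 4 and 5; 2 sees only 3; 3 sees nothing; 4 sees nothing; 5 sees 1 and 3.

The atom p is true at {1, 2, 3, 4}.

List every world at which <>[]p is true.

{1, 2, 5}

1: successors {4, 5}; []p there: 4:T, 5:T. ✓
2: successors {3}; []p there: 3:T. ✓
3: no successors, so <>[]p fails. ✗
4: no successors, so <>[]p fails. ✗
5: successors {1, 3}; []p there: 1:F, 3:T. ✓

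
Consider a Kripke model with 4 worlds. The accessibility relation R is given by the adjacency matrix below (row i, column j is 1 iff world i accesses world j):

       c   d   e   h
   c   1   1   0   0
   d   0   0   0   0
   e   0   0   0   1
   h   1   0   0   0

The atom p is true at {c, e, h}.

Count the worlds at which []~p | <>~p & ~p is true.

c: []~p is F, <>~p & ~p is F. ✗
d: []~p is T, <>~p & ~p is F. ✓
e: []~p is F, <>~p & ~p is F. ✗
h: []~p is F, <>~p & ~p is F. ✗
Satisfying worlds: {d}.

1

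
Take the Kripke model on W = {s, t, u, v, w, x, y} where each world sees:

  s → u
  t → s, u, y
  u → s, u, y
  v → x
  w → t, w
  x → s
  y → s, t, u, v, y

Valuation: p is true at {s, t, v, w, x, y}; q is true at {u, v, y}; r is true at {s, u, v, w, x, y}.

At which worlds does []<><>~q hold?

{s, t, u, w, x, y}

s: successors {u}; <><>~q there: u:T. ✓
t: successors {s, u, y}; <><>~q there: s:T, u:T, y:T. ✓
u: successors {s, u, y}; <><>~q there: s:T, u:T, y:T. ✓
v: successors {x}; <><>~q there: x:F. ✗
w: successors {t, w}; <><>~q there: t:T, w:T. ✓
x: successors {s}; <><>~q there: s:T. ✓
y: successors {s, t, u, v, y}; <><>~q there: s:T, t:T, u:T, v:T, y:T. ✓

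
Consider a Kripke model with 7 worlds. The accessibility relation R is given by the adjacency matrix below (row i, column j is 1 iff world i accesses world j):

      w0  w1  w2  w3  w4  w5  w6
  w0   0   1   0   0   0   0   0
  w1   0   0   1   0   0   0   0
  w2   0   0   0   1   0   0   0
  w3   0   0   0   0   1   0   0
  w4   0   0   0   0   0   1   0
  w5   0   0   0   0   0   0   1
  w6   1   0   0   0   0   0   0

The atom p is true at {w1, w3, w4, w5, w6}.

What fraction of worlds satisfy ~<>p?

w0: <>p is T. ✗
w1: <>p is F. ✓
w2: <>p is T. ✗
w3: <>p is T. ✗
w4: <>p is T. ✗
w5: <>p is T. ✗
w6: <>p is F. ✓
That's 2 of 7 worlds, so 2/7.

2/7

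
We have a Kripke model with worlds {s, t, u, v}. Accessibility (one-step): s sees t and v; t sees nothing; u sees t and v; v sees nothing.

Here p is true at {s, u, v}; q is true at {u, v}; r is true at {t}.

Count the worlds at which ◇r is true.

2

s: successors {t, v}; r there: t:T, v:F. ✓
t: no successors, so ◇r fails. ✗
u: successors {t, v}; r there: t:T, v:F. ✓
v: no successors, so ◇r fails. ✗
Satisfying worlds: {s, u}.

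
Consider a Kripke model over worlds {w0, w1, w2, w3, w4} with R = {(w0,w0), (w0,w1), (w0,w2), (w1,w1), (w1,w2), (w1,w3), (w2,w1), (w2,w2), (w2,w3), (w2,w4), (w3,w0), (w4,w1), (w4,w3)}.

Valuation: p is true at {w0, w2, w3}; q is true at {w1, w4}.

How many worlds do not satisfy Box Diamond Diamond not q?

0

w0: successors {w0, w1, w2}; Diamond Diamond not q there: w0:T, w1:T, w2:T. ✓
w1: successors {w1, w2, w3}; Diamond Diamond not q there: w1:T, w2:T, w3:T. ✓
w2: successors {w1, w2, w3, w4}; Diamond Diamond not q there: w1:T, w2:T, w3:T, w4:T. ✓
w3: successors {w0}; Diamond Diamond not q there: w0:T. ✓
w4: successors {w1, w3}; Diamond Diamond not q there: w1:T, w3:T. ✓
Satisfying worlds: {w0, w1, w2, w3, w4}.
So Box Diamond Diamond not q fails at the other 0 worlds.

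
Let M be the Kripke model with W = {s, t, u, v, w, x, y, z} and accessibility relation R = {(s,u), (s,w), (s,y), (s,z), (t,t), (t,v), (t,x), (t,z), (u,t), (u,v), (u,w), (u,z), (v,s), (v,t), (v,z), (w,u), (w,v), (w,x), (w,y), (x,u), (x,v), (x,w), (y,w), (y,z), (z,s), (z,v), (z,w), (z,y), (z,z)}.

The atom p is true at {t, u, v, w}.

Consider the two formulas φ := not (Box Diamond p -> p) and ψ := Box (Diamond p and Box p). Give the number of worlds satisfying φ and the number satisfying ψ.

For not (Box Diamond p -> p):
s: Box Diamond p -> p is F. ✓
t: Box Diamond p -> p is T. ✗
u: Box Diamond p -> p is T. ✗
v: Box Diamond p -> p is T. ✗
w: Box Diamond p -> p is T. ✗
x: Box Diamond p -> p is F. ✓
y: Box Diamond p -> p is F. ✓
z: Box Diamond p -> p is F. ✓
— 4 worlds.
For Box (Diamond p and Box p):
s: successors {u, w, y, z}; Diamond p and Box p there: u:F, w:F, y:F, z:F. ✗
t: successors {t, v, x, z}; Diamond p and Box p there: t:F, v:F, x:T, z:F. ✗
u: successors {t, v, w, z}; Diamond p and Box p there: t:F, v:F, w:F, z:F. ✗
v: successors {s, t, z}; Diamond p and Box p there: s:F, t:F, z:F. ✗
w: successors {u, v, x, y}; Diamond p and Box p there: u:F, v:F, x:T, y:F. ✗
x: successors {u, v, w}; Diamond p and Box p there: u:F, v:F, w:F. ✗
y: successors {w, z}; Diamond p and Box p there: w:F, z:F. ✗
z: successors {s, v, w, y, z}; Diamond p and Box p there: s:F, v:F, w:F, y:F, z:F. ✗
— 0 worlds.

4 and 0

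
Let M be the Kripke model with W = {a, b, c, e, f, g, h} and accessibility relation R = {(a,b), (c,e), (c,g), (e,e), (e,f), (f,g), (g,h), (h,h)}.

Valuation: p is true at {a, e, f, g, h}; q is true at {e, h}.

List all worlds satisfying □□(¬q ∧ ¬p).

{a, b}

a: successors {b}; □(¬q ∧ ¬p) there: b:T. ✓
b: no successors, so □□(¬q ∧ ¬p) holds vacuously. ✓
c: successors {e, g}; □(¬q ∧ ¬p) there: e:F, g:F. ✗
e: successors {e, f}; □(¬q ∧ ¬p) there: e:F, f:F. ✗
f: successors {g}; □(¬q ∧ ¬p) there: g:F. ✗
g: successors {h}; □(¬q ∧ ¬p) there: h:F. ✗
h: successors {h}; □(¬q ∧ ¬p) there: h:F. ✗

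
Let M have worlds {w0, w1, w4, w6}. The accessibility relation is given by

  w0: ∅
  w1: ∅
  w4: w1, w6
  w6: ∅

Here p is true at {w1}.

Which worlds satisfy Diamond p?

{w4}

w0: no successors, so Diamond p fails. ✗
w1: no successors, so Diamond p fails. ✗
w4: successors {w1, w6}; p there: w1:T, w6:F. ✓
w6: no successors, so Diamond p fails. ✗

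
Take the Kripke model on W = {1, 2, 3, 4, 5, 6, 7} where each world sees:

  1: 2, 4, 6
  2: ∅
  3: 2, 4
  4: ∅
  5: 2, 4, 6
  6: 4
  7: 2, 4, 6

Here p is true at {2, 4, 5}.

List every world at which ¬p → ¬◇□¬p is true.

1: ¬p is T, ¬◇□¬p is F. ✗
2: ¬p is F, ¬◇□¬p is T. ✓
3: ¬p is T, ¬◇□¬p is F. ✗
4: ¬p is F, ¬◇□¬p is T. ✓
5: ¬p is F, ¬◇□¬p is F. ✓
6: ¬p is T, ¬◇□¬p is F. ✗
7: ¬p is T, ¬◇□¬p is F. ✗

{2, 4, 5}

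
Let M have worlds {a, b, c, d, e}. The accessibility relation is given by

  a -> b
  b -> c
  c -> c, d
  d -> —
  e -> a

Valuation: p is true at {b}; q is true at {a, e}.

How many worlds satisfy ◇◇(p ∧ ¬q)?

1

a: successors {b}; ◇(p ∧ ¬q) there: b:F. ✗
b: successors {c}; ◇(p ∧ ¬q) there: c:F. ✗
c: successors {c, d}; ◇(p ∧ ¬q) there: c:F, d:F. ✗
d: no successors, so ◇◇(p ∧ ¬q) fails. ✗
e: successors {a}; ◇(p ∧ ¬q) there: a:T. ✓
Satisfying worlds: {e}.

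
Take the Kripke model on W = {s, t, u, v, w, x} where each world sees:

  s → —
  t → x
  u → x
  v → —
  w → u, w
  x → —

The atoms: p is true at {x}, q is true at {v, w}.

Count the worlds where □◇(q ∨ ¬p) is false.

3

s: no successors, so □◇(q ∨ ¬p) holds vacuously. ✓
t: successors {x}; ◇(q ∨ ¬p) there: x:F. ✗
u: successors {x}; ◇(q ∨ ¬p) there: x:F. ✗
v: no successors, so □◇(q ∨ ¬p) holds vacuously. ✓
w: successors {u, w}; ◇(q ∨ ¬p) there: u:F, w:T. ✗
x: no successors, so □◇(q ∨ ¬p) holds vacuously. ✓
Satisfying worlds: {s, v, x}.
So □◇(q ∨ ¬p) fails at the other 3 worlds.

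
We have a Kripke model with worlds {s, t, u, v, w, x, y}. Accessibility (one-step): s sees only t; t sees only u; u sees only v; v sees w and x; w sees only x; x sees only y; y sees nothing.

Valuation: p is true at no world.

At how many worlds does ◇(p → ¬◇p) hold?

s: successors {t}; p → ¬◇p there: t:T. ✓
t: successors {u}; p → ¬◇p there: u:T. ✓
u: successors {v}; p → ¬◇p there: v:T. ✓
v: successors {w, x}; p → ¬◇p there: w:T, x:T. ✓
w: successors {x}; p → ¬◇p there: x:T. ✓
x: successors {y}; p → ¬◇p there: y:T. ✓
y: no successors, so ◇(p → ¬◇p) fails. ✗
Satisfying worlds: {s, t, u, v, w, x}.

6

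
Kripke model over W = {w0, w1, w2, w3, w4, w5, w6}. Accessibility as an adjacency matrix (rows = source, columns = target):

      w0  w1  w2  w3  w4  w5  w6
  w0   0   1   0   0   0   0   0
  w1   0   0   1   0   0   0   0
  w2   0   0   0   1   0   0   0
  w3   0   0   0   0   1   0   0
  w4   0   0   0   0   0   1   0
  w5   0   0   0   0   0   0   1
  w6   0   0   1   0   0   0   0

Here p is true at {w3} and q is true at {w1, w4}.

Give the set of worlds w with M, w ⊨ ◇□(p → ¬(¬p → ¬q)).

{w0, w2, w3, w4, w5}

w0: successors {w1}; □(p → ¬(¬p → ¬q)) there: w1:T. ✓
w1: successors {w2}; □(p → ¬(¬p → ¬q)) there: w2:F. ✗
w2: successors {w3}; □(p → ¬(¬p → ¬q)) there: w3:T. ✓
w3: successors {w4}; □(p → ¬(¬p → ¬q)) there: w4:T. ✓
w4: successors {w5}; □(p → ¬(¬p → ¬q)) there: w5:T. ✓
w5: successors {w6}; □(p → ¬(¬p → ¬q)) there: w6:T. ✓
w6: successors {w2}; □(p → ¬(¬p → ¬q)) there: w2:F. ✗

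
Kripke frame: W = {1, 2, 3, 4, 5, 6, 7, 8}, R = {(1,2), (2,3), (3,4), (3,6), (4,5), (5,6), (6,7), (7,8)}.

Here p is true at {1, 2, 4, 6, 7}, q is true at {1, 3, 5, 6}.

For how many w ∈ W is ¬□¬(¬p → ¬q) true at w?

1: □¬(¬p → ¬q) is F. ✓
2: □¬(¬p → ¬q) is T. ✗
3: □¬(¬p → ¬q) is F. ✓
4: □¬(¬p → ¬q) is T. ✗
5: □¬(¬p → ¬q) is F. ✓
6: □¬(¬p → ¬q) is F. ✓
7: □¬(¬p → ¬q) is F. ✓
8: □¬(¬p → ¬q) is T. ✗
Satisfying worlds: {1, 3, 5, 6, 7}.

5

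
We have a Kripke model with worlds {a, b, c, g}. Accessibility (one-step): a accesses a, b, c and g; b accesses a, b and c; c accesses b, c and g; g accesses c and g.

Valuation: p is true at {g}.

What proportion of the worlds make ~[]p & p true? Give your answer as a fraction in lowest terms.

a: ~[]p is T, p is F. ✗
b: ~[]p is T, p is F. ✗
c: ~[]p is T, p is F. ✗
g: ~[]p is T, p is T. ✓
That's 1 of 4 worlds, so 1/4.

1/4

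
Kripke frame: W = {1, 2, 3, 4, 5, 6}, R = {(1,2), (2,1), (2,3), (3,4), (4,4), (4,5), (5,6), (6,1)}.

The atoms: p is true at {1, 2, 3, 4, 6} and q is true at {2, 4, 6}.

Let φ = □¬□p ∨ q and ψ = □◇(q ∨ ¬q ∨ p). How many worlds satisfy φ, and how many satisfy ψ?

For □¬□p ∨ q:
1: □¬□p is F, q is F. ✗
2: □¬□p is F, q is T. ✓
3: □¬□p is T, q is F. ✓
4: □¬□p is F, q is T. ✓
5: □¬□p is F, q is F. ✗
6: □¬□p is F, q is T. ✓
— 4 worlds.
For □◇(q ∨ ¬q ∨ p):
1: successors {2}; ◇(q ∨ ¬q ∨ p) there: 2:T. ✓
2: successors {1, 3}; ◇(q ∨ ¬q ∨ p) there: 1:T, 3:T. ✓
3: successors {4}; ◇(q ∨ ¬q ∨ p) there: 4:T. ✓
4: successors {4, 5}; ◇(q ∨ ¬q ∨ p) there: 4:T, 5:T. ✓
5: successors {6}; ◇(q ∨ ¬q ∨ p) there: 6:T. ✓
6: successors {1}; ◇(q ∨ ¬q ∨ p) there: 1:T. ✓
— 6 worlds.

4 and 6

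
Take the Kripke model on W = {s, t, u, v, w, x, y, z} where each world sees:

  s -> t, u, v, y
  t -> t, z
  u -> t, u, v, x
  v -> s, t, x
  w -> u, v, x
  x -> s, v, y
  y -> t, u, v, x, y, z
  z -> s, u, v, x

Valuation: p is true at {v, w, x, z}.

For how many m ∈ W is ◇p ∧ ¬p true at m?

s: ◇p is T, ¬p is T. ✓
t: ◇p is T, ¬p is T. ✓
u: ◇p is T, ¬p is T. ✓
v: ◇p is T, ¬p is F. ✗
w: ◇p is T, ¬p is F. ✗
x: ◇p is T, ¬p is F. ✗
y: ◇p is T, ¬p is T. ✓
z: ◇p is T, ¬p is F. ✗
Satisfying worlds: {s, t, u, y}.

4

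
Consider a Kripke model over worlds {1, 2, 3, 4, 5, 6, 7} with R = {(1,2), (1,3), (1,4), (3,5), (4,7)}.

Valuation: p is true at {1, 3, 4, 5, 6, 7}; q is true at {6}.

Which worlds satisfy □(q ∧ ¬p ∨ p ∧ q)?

{2, 5, 6, 7}

1: successors {2, 3, 4}; q ∧ ¬p ∨ p ∧ q there: 2:F, 3:F, 4:F. ✗
2: no successors, so □(q ∧ ¬p ∨ p ∧ q) holds vacuously. ✓
3: successors {5}; q ∧ ¬p ∨ p ∧ q there: 5:F. ✗
4: successors {7}; q ∧ ¬p ∨ p ∧ q there: 7:F. ✗
5: no successors, so □(q ∧ ¬p ∨ p ∧ q) holds vacuously. ✓
6: no successors, so □(q ∧ ¬p ∨ p ∧ q) holds vacuously. ✓
7: no successors, so □(q ∧ ¬p ∨ p ∧ q) holds vacuously. ✓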